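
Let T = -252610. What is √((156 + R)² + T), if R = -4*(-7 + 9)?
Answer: 3*I*√25634 ≈ 480.32*I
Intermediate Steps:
R = -8 (R = -4*2 = -8)
√((156 + R)² + T) = √((156 - 8)² - 252610) = √(148² - 252610) = √(21904 - 252610) = √(-230706) = 3*I*√25634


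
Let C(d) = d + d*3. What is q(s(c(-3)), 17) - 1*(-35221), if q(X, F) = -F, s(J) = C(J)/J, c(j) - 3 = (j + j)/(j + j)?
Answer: 35204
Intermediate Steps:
C(d) = 4*d (C(d) = d + 3*d = 4*d)
c(j) = 4 (c(j) = 3 + (j + j)/(j + j) = 3 + (2*j)/((2*j)) = 3 + (2*j)*(1/(2*j)) = 3 + 1 = 4)
s(J) = 4 (s(J) = (4*J)/J = 4)
q(s(c(-3)), 17) - 1*(-35221) = -1*17 - 1*(-35221) = -17 + 35221 = 35204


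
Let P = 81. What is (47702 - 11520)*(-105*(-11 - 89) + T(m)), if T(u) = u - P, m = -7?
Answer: 376726984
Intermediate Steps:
T(u) = -81 + u (T(u) = u - 1*81 = u - 81 = -81 + u)
(47702 - 11520)*(-105*(-11 - 89) + T(m)) = (47702 - 11520)*(-105*(-11 - 89) + (-81 - 7)) = 36182*(-105*(-100) - 88) = 36182*(10500 - 88) = 36182*10412 = 376726984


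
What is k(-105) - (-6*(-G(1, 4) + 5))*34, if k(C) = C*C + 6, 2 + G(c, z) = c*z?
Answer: 11643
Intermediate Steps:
G(c, z) = -2 + c*z
k(C) = 6 + C**2 (k(C) = C**2 + 6 = 6 + C**2)
k(-105) - (-6*(-G(1, 4) + 5))*34 = (6 + (-105)**2) - (-6*(-(-2 + 1*4) + 5))*34 = (6 + 11025) - (-6*(-(-2 + 4) + 5))*34 = 11031 - (-6*(-1*2 + 5))*34 = 11031 - (-6*(-2 + 5))*34 = 11031 - (-6*3)*34 = 11031 - (-18)*34 = 11031 - 1*(-612) = 11031 + 612 = 11643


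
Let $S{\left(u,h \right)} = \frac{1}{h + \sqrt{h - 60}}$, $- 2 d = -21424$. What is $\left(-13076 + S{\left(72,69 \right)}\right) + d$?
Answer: $- \frac{170207}{72} \approx -2364.0$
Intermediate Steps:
$d = 10712$ ($d = \left(- \frac{1}{2}\right) \left(-21424\right) = 10712$)
$S{\left(u,h \right)} = \frac{1}{h + \sqrt{-60 + h}}$
$\left(-13076 + S{\left(72,69 \right)}\right) + d = \left(-13076 + \frac{1}{69 + \sqrt{-60 + 69}}\right) + 10712 = \left(-13076 + \frac{1}{69 + \sqrt{9}}\right) + 10712 = \left(-13076 + \frac{1}{69 + 3}\right) + 10712 = \left(-13076 + \frac{1}{72}\right) + 10712 = - \frac{941471}{72} + 10712 = - \frac{170207}{72}$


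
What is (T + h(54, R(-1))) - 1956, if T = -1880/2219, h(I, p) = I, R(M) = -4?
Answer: -4222418/2219 ≈ -1902.8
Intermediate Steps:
T = -1880/2219 (T = -1880*1/2219 = -1880/2219 ≈ -0.84723)
(T + h(54, R(-1))) - 1956 = (-1880/2219 + 54) - 1956 = 117946/2219 - 1956 = -4222418/2219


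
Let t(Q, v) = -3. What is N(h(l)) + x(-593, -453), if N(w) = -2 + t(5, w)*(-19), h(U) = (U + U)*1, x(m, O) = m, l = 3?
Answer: -538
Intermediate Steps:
h(U) = 2*U (h(U) = (2*U)*1 = 2*U)
N(w) = 55 (N(w) = -2 - 3*(-19) = -2 + 57 = 55)
N(h(l)) + x(-593, -453) = 55 - 593 = -538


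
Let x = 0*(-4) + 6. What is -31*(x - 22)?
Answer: 496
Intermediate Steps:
x = 6 (x = 0 + 6 = 6)
-31*(x - 22) = -31*(6 - 22) = -31*(-16) = 496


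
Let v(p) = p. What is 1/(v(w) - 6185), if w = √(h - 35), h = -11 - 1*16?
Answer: -6185/38254287 - I*√62/38254287 ≈ -0.00016168 - 2.0583e-7*I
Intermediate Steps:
h = -27 (h = -11 - 16 = -27)
w = I*√62 (w = √(-27 - 35) = √(-62) = I*√62 ≈ 7.874*I)
1/(v(w) - 6185) = 1/(I*√62 - 6185) = 1/(-6185 + I*√62)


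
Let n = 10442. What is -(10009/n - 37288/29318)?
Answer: 47958717/153069278 ≈ 0.31331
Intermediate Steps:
-(10009/n - 37288/29318) = -(10009/10442 - 37288/29318) = -(10009*(1/10442) - 37288*1/29318) = -(10009/10442 - 18644/14659) = -1*(-47958717/153069278) = 47958717/153069278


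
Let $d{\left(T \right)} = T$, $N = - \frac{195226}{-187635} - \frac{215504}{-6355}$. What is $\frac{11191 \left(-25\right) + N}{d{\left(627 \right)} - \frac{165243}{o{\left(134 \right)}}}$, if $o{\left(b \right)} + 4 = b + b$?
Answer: $- \frac{5870792358641848}{22655988075} \approx -2.5913 \cdot 10^{5}$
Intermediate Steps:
$o{\left(b \right)} = -4 + 2 b$ ($o{\left(b \right)} = -4 + \left(b + b\right) = -4 + 2 b$)
$N = \frac{8335350854}{238484085}$ ($N = \left(-195226\right) \left(- \frac{1}{187635}\right) - - \frac{215504}{6355} = \frac{195226}{187635} + \frac{215504}{6355} = \frac{8335350854}{238484085} \approx 34.951$)
$\frac{11191 \left(-25\right) + N}{d{\left(627 \right)} - \frac{165243}{o{\left(134 \right)}}} = \frac{11191 \left(-25\right) + \frac{8335350854}{238484085}}{627 - \frac{165243}{-4 + 2 \cdot 134}} = \frac{-279775 + \frac{8335350854}{238484085}}{627 - \frac{165243}{-4 + 268}} = - \frac{66713549530021}{238484085 \left(627 - \frac{165243}{264}\right)} = - \frac{66713549530021}{238484085 \left(627 - \frac{55081}{88}\right)} = - \frac{66713549530021}{238484085 \cdot \frac{95}{88}} = \left(- \frac{66713549530021}{238484085}\right) \frac{88}{95} = - \frac{5870792358641848}{22655988075}$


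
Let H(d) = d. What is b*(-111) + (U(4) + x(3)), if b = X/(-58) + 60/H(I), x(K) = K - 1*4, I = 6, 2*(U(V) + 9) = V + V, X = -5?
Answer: -65283/58 ≈ -1125.6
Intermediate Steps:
U(V) = -9 + V (U(V) = -9 + (V + V)/2 = -9 + (2*V)/2 = -9 + V)
x(K) = -4 + K (x(K) = K - 4 = -4 + K)
b = 585/58 (b = -5/(-58) + 60/6 = -5*(-1/58) + 60*(1/6) = 5/58 + 10 = 585/58 ≈ 10.086)
b*(-111) + (U(4) + x(3)) = (585/58)*(-111) + ((-9 + 4) + (-4 + 3)) = -64935/58 + (-5 - 1) = -64935/58 - 6 = -65283/58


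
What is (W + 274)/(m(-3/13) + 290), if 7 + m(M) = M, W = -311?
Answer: -481/3676 ≈ -0.13085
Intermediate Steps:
m(M) = -7 + M
(W + 274)/(m(-3/13) + 290) = (-311 + 274)/((-7 - 3/13) + 290) = -37/((-7 - 3*1/13) + 290) = -37/((-7 - 3/13) + 290) = -37/(-94/13 + 290) = -37/3676/13 = -37*13/3676 = -481/3676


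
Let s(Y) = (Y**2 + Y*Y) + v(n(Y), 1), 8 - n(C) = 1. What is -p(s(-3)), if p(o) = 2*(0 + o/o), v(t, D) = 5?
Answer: -2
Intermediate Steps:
n(C) = 7 (n(C) = 8 - 1*1 = 8 - 1 = 7)
s(Y) = 5 + 2*Y**2 (s(Y) = (Y**2 + Y*Y) + 5 = (Y**2 + Y**2) + 5 = 2*Y**2 + 5 = 5 + 2*Y**2)
p(o) = 2 (p(o) = 2*(0 + 1) = 2*1 = 2)
-p(s(-3)) = -1*2 = -2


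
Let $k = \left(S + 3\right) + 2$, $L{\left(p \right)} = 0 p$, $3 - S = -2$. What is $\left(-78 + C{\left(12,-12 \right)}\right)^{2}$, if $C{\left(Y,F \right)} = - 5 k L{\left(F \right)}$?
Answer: $6084$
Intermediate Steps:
$S = 5$ ($S = 3 - -2 = 3 + 2 = 5$)
$L{\left(p \right)} = 0$
$k = 10$ ($k = \left(5 + 3\right) + 2 = 8 + 2 = 10$)
$C{\left(Y,F \right)} = 0$ ($C{\left(Y,F \right)} = \left(-5\right) 10 \cdot 0 = \left(-50\right) 0 = 0$)
$\left(-78 + C{\left(12,-12 \right)}\right)^{2} = \left(-78 + 0\right)^{2} = \left(-78\right)^{2} = 6084$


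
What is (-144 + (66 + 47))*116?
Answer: -3596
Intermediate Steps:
(-144 + (66 + 47))*116 = (-144 + 113)*116 = -31*116 = -3596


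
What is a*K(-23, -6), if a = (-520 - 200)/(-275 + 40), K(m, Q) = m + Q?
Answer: -4176/47 ≈ -88.851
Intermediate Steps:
K(m, Q) = Q + m
a = 144/47 (a = -720/(-235) = -720*(-1/235) = 144/47 ≈ 3.0638)
a*K(-23, -6) = 144*(-6 - 23)/47 = (144/47)*(-29) = -4176/47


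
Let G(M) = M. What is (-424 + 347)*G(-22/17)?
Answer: 1694/17 ≈ 99.647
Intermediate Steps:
(-424 + 347)*G(-22/17) = (-424 + 347)*(-22/17) = -(-1694)/17 = -77*(-22/17) = 1694/17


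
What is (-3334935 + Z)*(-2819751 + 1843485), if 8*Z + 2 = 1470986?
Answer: 3076274694492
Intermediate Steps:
Z = 183873 (Z = -1/4 + (1/8)*1470986 = -1/4 + 735493/4 = 183873)
(-3334935 + Z)*(-2819751 + 1843485) = (-3334935 + 183873)*(-2819751 + 1843485) = -3151062*(-976266) = 3076274694492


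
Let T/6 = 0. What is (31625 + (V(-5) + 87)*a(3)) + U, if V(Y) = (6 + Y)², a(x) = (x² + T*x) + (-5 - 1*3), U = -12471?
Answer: 19242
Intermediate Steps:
T = 0 (T = 6*0 = 0)
a(x) = -8 + x² (a(x) = (x² + 0*x) + (-5 - 1*3) = (x² + 0) + (-5 - 3) = x² - 8 = -8 + x²)
(31625 + (V(-5) + 87)*a(3)) + U = (31625 + ((6 - 5)² + 87)*(-8 + 3²)) - 12471 = (31625 + (1² + 87)*(-8 + 9)) - 12471 = (31625 + (1 + 87)*1) - 12471 = (31625 + 88*1) - 12471 = (31625 + 88) - 12471 = 31713 - 12471 = 19242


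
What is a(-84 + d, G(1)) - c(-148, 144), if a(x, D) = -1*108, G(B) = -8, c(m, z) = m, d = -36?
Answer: 40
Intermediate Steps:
a(x, D) = -108
a(-84 + d, G(1)) - c(-148, 144) = -108 - 1*(-148) = -108 + 148 = 40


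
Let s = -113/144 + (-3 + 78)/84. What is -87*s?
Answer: -3161/336 ≈ -9.4077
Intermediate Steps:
s = 109/1008 (s = -113*1/144 + 75*(1/84) = -113/144 + 25/28 = 109/1008 ≈ 0.10813)
-87*s = -87*109/1008 = -3161/336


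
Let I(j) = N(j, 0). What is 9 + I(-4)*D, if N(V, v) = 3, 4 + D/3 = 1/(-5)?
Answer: -144/5 ≈ -28.800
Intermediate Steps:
D = -63/5 (D = -12 + 3/(-5) = -12 + 3*(-1/5) = -12 - 3/5 = -63/5 ≈ -12.600)
I(j) = 3
9 + I(-4)*D = 9 + 3*(-63/5) = 9 - 189/5 = -144/5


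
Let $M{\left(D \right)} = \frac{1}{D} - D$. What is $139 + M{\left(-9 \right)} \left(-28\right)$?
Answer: $- \frac{989}{9} \approx -109.89$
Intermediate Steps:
$139 + M{\left(-9 \right)} \left(-28\right) = 139 + \left(\frac{1}{-9} - -9\right) \left(-28\right) = 139 + \left(- \frac{1}{9} + 9\right) \left(-28\right) = 139 + \frac{80}{9} \left(-28\right) = 139 - \frac{2240}{9} = - \frac{989}{9}$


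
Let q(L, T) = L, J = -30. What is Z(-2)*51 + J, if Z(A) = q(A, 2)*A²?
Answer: -438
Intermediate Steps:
Z(A) = A³ (Z(A) = A*A² = A³)
Z(-2)*51 + J = (-2)³*51 - 30 = -8*51 - 30 = -408 - 30 = -438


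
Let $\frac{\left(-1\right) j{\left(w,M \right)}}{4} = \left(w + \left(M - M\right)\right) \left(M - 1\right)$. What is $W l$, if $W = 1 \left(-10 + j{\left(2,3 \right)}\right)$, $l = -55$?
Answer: $1430$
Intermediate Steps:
$j{\left(w,M \right)} = - 4 w \left(-1 + M\right)$ ($j{\left(w,M \right)} = - 4 \left(w + \left(M - M\right)\right) \left(M - 1\right) = - 4 \left(w + 0\right) \left(-1 + M\right) = - 4 w \left(-1 + M\right)$)
$W = -26$ ($W = 1 \left(-10 + 4 \cdot 2 \left(1 - 3\right)\right) = 1 \left(-10 + 4 \cdot 2 \left(-2\right)\right) = 1 \left(-10 - 16\right) = 1 \left(-26\right) = -26$)
$W l = \left(-26\right) \left(-55\right) = 1430$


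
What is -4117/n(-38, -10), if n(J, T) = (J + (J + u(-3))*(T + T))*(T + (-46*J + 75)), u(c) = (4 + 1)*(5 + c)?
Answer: -4117/946386 ≈ -0.0043502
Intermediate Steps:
u(c) = 25 + 5*c (u(c) = 5*(5 + c) = 25 + 5*c)
n(J, T) = (J + 2*T*(10 + J))*(75 + T - 46*J) (n(J, T) = (J + (J + (25 + 5*(-3)))*(T + T))*(T + (-46*J + 75)) = (J + (J + (25 - 15))*(2*T))*(T + (75 - 46*J)) = (J + (J + 10)*(2*T))*(75 + T - 46*J) = (J + (10 + J)*(2*T))*(75 + T - 46*J) = (J + 2*T*(10 + J))*(75 + T - 46*J))
-4117/n(-38, -10) = -4117/(-46*(-38)² + 20*(-10)² + 75*(-38) + 1500*(-10) - 769*(-38)*(-10) - 92*(-10)*(-38)² + 2*(-38)*(-10)²) = -4117/(-46*1444 + 20*100 - 2850 - 15000 - 292220 - 92*(-10)*1444 + 2*(-38)*100) = -4117/(-66424 + 2000 - 2850 - 15000 - 292220 + 1328480 - 7600) = -4117/946386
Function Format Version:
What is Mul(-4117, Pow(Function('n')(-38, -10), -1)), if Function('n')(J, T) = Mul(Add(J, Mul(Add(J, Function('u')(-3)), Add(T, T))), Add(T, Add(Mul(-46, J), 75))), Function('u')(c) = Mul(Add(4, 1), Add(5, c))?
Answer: Rational(-4117, 946386) ≈ -0.0043502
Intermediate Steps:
Function('u')(c) = Add(25, Mul(5, c)) (Function('u')(c) = Mul(5, Add(5, c)) = Add(25, Mul(5, c)))
Function('n')(J, T) = Mul(Add(J, Mul(2, T, Add(10, J))), Add(75, T, Mul(-46, J))) (Function('n')(J, T) = Mul(Add(J, Mul(Add(J, Add(25, Mul(5, -3))), Add(T, T))), Add(T, Add(Mul(-46, J), 75))) = Mul(Add(J, Mul(Add(J, Add(25, -15)), Mul(2, T))), Add(T, Add(75, Mul(-46, J)))) = Mul(Add(J, Mul(Add(J, 10), Mul(2, T))), Add(75, T, Mul(-46, J))) = Mul(Add(J, Mul(Add(10, J), Mul(2, T))), Add(75, T, Mul(-46, J))) = Mul(Add(J, Mul(2, T, Add(10, J))), Add(75, T, Mul(-46, J))))
Mul(-4117, Pow(Function('n')(-38, -10), -1)) = Mul(-4117, Pow(Add(Mul(-46, Pow(-38, 2)), Mul(20, Pow(-10, 2)), Mul(75, -38), Mul(1500, -10), Mul(-769, -38, -10), Mul(-92, -10, Pow(-38, 2)), Mul(2, -38, Pow(-10, 2))), -1)) = Mul(-4117, Pow(Add(Mul(-46, 1444), Mul(20, 100), -2850, -15000, -292220, Mul(-92, -10, 1444), Mul(2, -38, 100)), -1)) = Mul(-4117, Pow(Add(-66424, 2000, -2850, -15000, -292220, 1328480, -7600), -1)) = Mul(-4117, Pow(946386, -1)) = Mul(-4117, Rational(1, 946386)) = Rational(-4117, 946386)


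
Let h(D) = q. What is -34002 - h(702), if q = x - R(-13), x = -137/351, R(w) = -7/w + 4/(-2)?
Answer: -11935078/351 ≈ -34003.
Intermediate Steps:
R(w) = -2 - 7/w (R(w) = -7/w + 4*(-½) = -7/w - 2 = -2 - 7/w)
x = -137/351 (x = -137*1/351 = -137/351 ≈ -0.39031)
q = 376/351 (q = -137/351 - (-2 - 7/(-13)) = -137/351 - (-2 - 7*(-1/13)) = -137/351 - (-2 + 7/13) = -137/351 - 1*(-19/13) = -137/351 + 19/13 = 376/351 ≈ 1.0712)
h(D) = 376/351
-34002 - h(702) = -34002 - 1*376/351 = -34002 - 376/351 = -11935078/351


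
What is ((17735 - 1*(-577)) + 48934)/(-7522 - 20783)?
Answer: -67246/28305 ≈ -2.3758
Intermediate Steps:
((17735 - 1*(-577)) + 48934)/(-7522 - 20783) = ((17735 + 577) + 48934)/(-28305) = (18312 + 48934)*(-1/28305) = 67246*(-1/28305) = -67246/28305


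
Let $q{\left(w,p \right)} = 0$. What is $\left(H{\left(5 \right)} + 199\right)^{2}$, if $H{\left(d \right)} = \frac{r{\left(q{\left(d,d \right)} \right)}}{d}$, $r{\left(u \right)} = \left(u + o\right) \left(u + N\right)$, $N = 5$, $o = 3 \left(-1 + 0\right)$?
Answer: $38416$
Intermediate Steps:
$o = -3$ ($o = 3 \left(-1\right) = -3$)
$r{\left(u \right)} = \left(-3 + u\right) \left(5 + u\right)$ ($r{\left(u \right)} = \left(u - 3\right) \left(u + 5\right) = \left(-3 + u\right) \left(5 + u\right)$)
$H{\left(d \right)} = - \frac{15}{d}$ ($H{\left(d \right)} = \frac{-15 + 0^{2} + 2 \cdot 0}{d} = \frac{-15 + 0 + 0}{d} = - \frac{15}{d}$)
$\left(H{\left(5 \right)} + 199\right)^{2} = \left(- \frac{15}{5} + 199\right)^{2} = \left(\left(-15\right) \frac{1}{5} + 199\right)^{2} = \left(-3 + 199\right)^{2} = 196^{2} = 38416$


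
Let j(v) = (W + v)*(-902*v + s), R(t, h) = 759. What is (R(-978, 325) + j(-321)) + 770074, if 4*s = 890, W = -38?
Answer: -206509245/2 ≈ -1.0325e+8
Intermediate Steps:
s = 445/2 (s = (¼)*890 = 445/2 ≈ 222.50)
j(v) = (-38 + v)*(445/2 - 902*v) (j(v) = (-38 + v)*(-902*v + 445/2) = (-38 + v)*(445/2 - 902*v))
(R(-978, 325) + j(-321)) + 770074 = (759 + (-8455 - 902*(-321)² + (68997/2)*(-321))) + 770074 = (759 + (-8455 - 902*103041 - 22148037/2)) + 770074 = (759 + (-8455 - 92942982 - 22148037/2)) + 770074 = (759 - 208050911/2) + 770074 = -208049393/2 + 770074 = -206509245/2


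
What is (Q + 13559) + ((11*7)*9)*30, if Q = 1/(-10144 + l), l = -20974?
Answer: 1068872181/31118 ≈ 34349.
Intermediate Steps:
Q = -1/31118 (Q = 1/(-10144 - 20974) = 1/(-31118) = -1/31118 ≈ -3.2136e-5)
(Q + 13559) + ((11*7)*9)*30 = (-1/31118 + 13559) + ((11*7)*9)*30 = 421928961/31118 + (77*9)*30 = 421928961/31118 + 693*30 = 421928961/31118 + 20790 = 1068872181/31118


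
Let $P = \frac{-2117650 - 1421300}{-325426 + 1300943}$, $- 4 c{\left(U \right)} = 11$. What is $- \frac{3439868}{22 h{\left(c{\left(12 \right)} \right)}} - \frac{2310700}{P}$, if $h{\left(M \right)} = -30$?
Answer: $\frac{2499829046521}{3892845} \approx 6.4216 \cdot 10^{5}$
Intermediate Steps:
$c{\left(U \right)} = - \frac{11}{4}$ ($c{\left(U \right)} = \left(- \frac{1}{4}\right) 11 = - \frac{11}{4}$)
$P = - \frac{3538950}{975517} \approx -3.6278$
$- \frac{3439868}{22 h{\left(c{\left(12 \right)} \right)}} - \frac{2310700}{P} = - \frac{3439868}{22 \left(-30\right)} - \frac{2310700}{- \frac{3538950}{975517}} = - \frac{3439868}{-660} - - \frac{45082542638}{70779} = \left(-3439868\right) \left(- \frac{1}{660}\right) + \frac{45082542638}{70779} = \frac{859967}{165} + \frac{45082542638}{70779} = \frac{2499829046521}{3892845}$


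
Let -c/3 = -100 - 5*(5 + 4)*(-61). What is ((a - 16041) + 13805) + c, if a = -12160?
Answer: -22331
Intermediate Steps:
c = -7935 (c = -3*(-100 - 5*(5 + 4)*(-61)) = -3*(-100 - 5*9*(-61)) = -3*(-100 - 45*(-61)) = -3*(-100 + 2745) = -3*2645 = -7935)
((a - 16041) + 13805) + c = ((-12160 - 16041) + 13805) - 7935 = (-28201 + 13805) - 7935 = -14396 - 7935 = -22331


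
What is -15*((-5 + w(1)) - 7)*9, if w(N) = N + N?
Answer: 1350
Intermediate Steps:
w(N) = 2*N
-15*((-5 + w(1)) - 7)*9 = -15*((-5 + 2*1) - 7)*9 = -15*((-5 + 2) - 7)*9 = -15*(-3 - 7)*9 = -15*(-10)*9 = 150*9 = 1350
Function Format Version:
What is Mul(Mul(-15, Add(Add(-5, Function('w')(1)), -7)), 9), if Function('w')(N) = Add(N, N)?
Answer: 1350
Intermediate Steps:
Function('w')(N) = Mul(2, N)
Mul(Mul(-15, Add(Add(-5, Function('w')(1)), -7)), 9) = Mul(Mul(-15, Add(Add(-5, Mul(2, 1)), -7)), 9) = Mul(Mul(-15, Add(Add(-5, 2), -7)), 9) = Mul(Mul(-15, Add(-3, -7)), 9) = Mul(Mul(-15, -10), 9) = Mul(150, 9) = 1350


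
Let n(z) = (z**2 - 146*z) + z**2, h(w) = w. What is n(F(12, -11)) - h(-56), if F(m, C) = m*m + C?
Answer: 16016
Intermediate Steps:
F(m, C) = C + m**2 (F(m, C) = m**2 + C = C + m**2)
n(z) = -146*z + 2*z**2
n(F(12, -11)) - h(-56) = 2*(-11 + 12**2)*(-73 + (-11 + 12**2)) - 1*(-56) = 2*(-11 + 144)*(-73 + (-11 + 144)) + 56 = 2*133*(-73 + 133) + 56 = 2*133*60 + 56 = 15960 + 56 = 16016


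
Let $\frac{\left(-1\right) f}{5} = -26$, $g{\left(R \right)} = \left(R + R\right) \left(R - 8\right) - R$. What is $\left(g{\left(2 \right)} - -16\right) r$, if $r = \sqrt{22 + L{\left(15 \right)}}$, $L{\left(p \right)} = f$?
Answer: $- 20 \sqrt{38} \approx -123.29$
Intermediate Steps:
$g{\left(R \right)} = - R + 2 R \left(-8 + R\right)$ ($g{\left(R \right)} = 2 R \left(-8 + R\right) - R = - R + 2 R \left(-8 + R\right)$)
$f = 130$ ($f = \left(-5\right) \left(-26\right) = 130$)
$L{\left(p \right)} = 130$
$r = 2 \sqrt{38}$ ($r = \sqrt{22 + 130} = \sqrt{152} = 2 \sqrt{38} \approx 12.329$)
$\left(g{\left(2 \right)} - -16\right) r = \left(2 \left(-17 + 2 \cdot 2\right) - -16\right) 2 \sqrt{38} = \left(2 \left(-17 + 4\right) + 16\right) 2 \sqrt{38} = \left(2 \left(-13\right) + 16\right) 2 \sqrt{38} = \left(-26 + 16\right) 2 \sqrt{38} = - 10 \cdot 2 \sqrt{38} = - 20 \sqrt{38}$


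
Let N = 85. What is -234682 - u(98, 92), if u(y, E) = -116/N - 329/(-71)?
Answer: -1416325599/6035 ≈ -2.3469e+5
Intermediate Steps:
u(y, E) = 19729/6035 (u(y, E) = -116/85 - 329/(-71) = -116*1/85 - 329*(-1/71) = -116/85 + 329/71 = 19729/6035)
-234682 - u(98, 92) = -234682 - 1*19729/6035 = -234682 - 19729/6035 = -1416325599/6035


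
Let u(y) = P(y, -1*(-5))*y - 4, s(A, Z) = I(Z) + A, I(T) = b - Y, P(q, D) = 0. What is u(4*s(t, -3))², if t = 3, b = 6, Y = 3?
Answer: 16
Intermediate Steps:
I(T) = 3 (I(T) = 6 - 1*3 = 6 - 3 = 3)
s(A, Z) = 3 + A
u(y) = -4 (u(y) = 0*y - 4 = 0 - 4 = -4)
u(4*s(t, -3))² = (-4)² = 16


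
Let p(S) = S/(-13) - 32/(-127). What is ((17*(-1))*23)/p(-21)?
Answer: -645541/3083 ≈ -209.39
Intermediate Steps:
p(S) = 32/127 - S/13 (p(S) = S*(-1/13) - 32*(-1/127) = -S/13 + 32/127 = 32/127 - S/13)
((17*(-1))*23)/p(-21) = ((17*(-1))*23)/(32/127 - 1/13*(-21)) = (-17*23)/(32/127 + 21/13) = -391/3083/1651 = -391*1651/3083 = -645541/3083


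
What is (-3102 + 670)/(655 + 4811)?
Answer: -1216/2733 ≈ -0.44493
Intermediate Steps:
(-3102 + 670)/(655 + 4811) = -2432/5466 = -2432*1/5466 = -1216/2733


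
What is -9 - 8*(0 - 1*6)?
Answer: 39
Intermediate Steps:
-9 - 8*(0 - 1*6) = -9 - 8*(0 - 6) = -9 - 8*(-6) = -9 + 48 = 39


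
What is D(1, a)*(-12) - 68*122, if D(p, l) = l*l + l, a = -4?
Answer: -8440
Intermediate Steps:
D(p, l) = l + l² (D(p, l) = l² + l = l + l²)
D(1, a)*(-12) - 68*122 = -4*(1 - 4)*(-12) - 68*122 = -4*(-3)*(-12) - 8296 = 12*(-12) - 8296 = -144 - 8296 = -8440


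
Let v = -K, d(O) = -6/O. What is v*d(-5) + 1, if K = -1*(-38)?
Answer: -223/5 ≈ -44.600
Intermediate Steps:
K = 38
v = -38 (v = -1*38 = -38)
v*d(-5) + 1 = -(-228)/(-5) + 1 = -(-228)*(-1)/5 + 1 = -38*6/5 + 1 = -228/5 + 1 = -223/5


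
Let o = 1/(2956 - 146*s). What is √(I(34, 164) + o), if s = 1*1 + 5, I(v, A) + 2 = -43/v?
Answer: I*√255084830/8840 ≈ 1.8067*I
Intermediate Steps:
I(v, A) = -2 - 43/v
s = 6 (s = 1 + 5 = 6)
o = 1/2080 (o = 1/(2956 - 146*6) = 1/(2956 - 876) = 1/2080 ≈ 0.00048077)
√(I(34, 164) + o) = √((-2 - 43/34) + 1/2080) = √(-111/34 + 1/2080) = √(-115423/35360) = I*√255084830/8840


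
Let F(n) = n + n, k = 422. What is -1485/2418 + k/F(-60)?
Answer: -99883/24180 ≈ -4.1308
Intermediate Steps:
F(n) = 2*n
-1485/2418 + k/F(-60) = -1485/2418 + 422/((2*(-60))) = -1485*1/2418 + 422/(-120) = -495/806 + 422*(-1/120) = -495/806 - 211/60 = -99883/24180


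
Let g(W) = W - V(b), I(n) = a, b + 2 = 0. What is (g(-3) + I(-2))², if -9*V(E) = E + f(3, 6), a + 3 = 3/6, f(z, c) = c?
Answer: 8281/324 ≈ 25.559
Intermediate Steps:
b = -2 (b = -2 + 0 = -2)
a = -5/2 (a = -3 + 3/6 = -3 + 3*(⅙) = -3 + ½ = -5/2 ≈ -2.5000)
I(n) = -5/2
V(E) = -⅔ - E/9 (V(E) = -(E + 6)/9 = -(6 + E)/9 = -⅔ - E/9)
g(W) = 4/9 + W (g(W) = W - (-⅔ - ⅑*(-2)) = W - (-⅔ + 2/9) = W - 1*(-4/9) = W + 4/9 = 4/9 + W)
(g(-3) + I(-2))² = ((4/9 - 3) - 5/2)² = (-23/9 - 5/2)² = (-91/18)² = 8281/324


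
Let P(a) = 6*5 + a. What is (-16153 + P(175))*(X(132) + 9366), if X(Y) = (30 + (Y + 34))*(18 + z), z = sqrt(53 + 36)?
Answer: -205633512 - 3125808*sqrt(89) ≈ -2.3512e+8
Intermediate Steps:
z = sqrt(89) ≈ 9.4340
X(Y) = (18 + sqrt(89))*(64 + Y) (X(Y) = (30 + (Y + 34))*(18 + sqrt(89)) = (30 + (34 + Y))*(18 + sqrt(89)) = (64 + Y)*(18 + sqrt(89)) = (18 + sqrt(89))*(64 + Y))
P(a) = 30 + a
(-16153 + P(175))*(X(132) + 9366) = (-16153 + (30 + 175))*((1152 + 18*132 + 64*sqrt(89) + 132*sqrt(89)) + 9366) = (-16153 + 205)*((1152 + 2376 + 64*sqrt(89) + 132*sqrt(89)) + 9366) = -15948*((3528 + 196*sqrt(89)) + 9366) = -15948*(12894 + 196*sqrt(89)) = -205633512 - 3125808*sqrt(89)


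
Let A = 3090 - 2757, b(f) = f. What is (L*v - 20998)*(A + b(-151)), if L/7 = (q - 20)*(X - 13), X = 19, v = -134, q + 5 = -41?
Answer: 63781900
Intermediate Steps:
q = -46 (q = -5 - 41 = -46)
A = 333
L = -2772 (L = 7*((-46 - 20)*(19 - 13)) = 7*(-66*6) = 7*(-396) = -2772)
(L*v - 20998)*(A + b(-151)) = (-2772*(-134) - 20998)*(333 - 151) = (371448 - 20998)*182 = 350450*182 = 63781900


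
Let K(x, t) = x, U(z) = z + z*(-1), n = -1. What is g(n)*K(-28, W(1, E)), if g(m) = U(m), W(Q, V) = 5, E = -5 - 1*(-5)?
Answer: 0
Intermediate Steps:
E = 0 (E = -5 + 5 = 0)
U(z) = 0 (U(z) = z - z = 0)
g(m) = 0
g(n)*K(-28, W(1, E)) = 0*(-28) = 0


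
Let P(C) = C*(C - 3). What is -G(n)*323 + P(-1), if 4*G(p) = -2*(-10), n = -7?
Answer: -1611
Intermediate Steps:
P(C) = C*(-3 + C)
G(p) = 5 (G(p) = (-2*(-10))/4 = (¼)*20 = 5)
-G(n)*323 + P(-1) = -1*5*323 - (-3 - 1) = -5*323 - 1*(-4) = -1615 + 4 = -1611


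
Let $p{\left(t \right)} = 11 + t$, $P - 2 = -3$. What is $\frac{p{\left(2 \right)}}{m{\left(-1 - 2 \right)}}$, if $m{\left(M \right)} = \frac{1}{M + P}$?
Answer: $-52$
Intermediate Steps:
$P = -1$ ($P = 2 - 3 = -1$)
$m{\left(M \right)} = \frac{1}{-1 + M}$ ($m{\left(M \right)} = \frac{1}{M - 1} = \frac{1}{-1 + M}$)
$\frac{p{\left(2 \right)}}{m{\left(-1 - 2 \right)}} = \frac{11 + 2}{\frac{1}{-1 - 3}} = \frac{1}{\frac{1}{-1 - 3}} \cdot 13 = \frac{1}{\frac{1}{-4}} \cdot 13 = \frac{1}{- \frac{1}{4}} \cdot 13 = \left(-4\right) 13 = -52$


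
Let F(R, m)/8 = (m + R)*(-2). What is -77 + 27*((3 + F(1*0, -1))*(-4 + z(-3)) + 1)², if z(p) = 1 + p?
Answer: 344686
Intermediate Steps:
F(R, m) = -16*R - 16*m (F(R, m) = 8*((m + R)*(-2)) = 8*((R + m)*(-2)) = 8*(-2*R - 2*m) = -16*R - 16*m)
-77 + 27*((3 + F(1*0, -1))*(-4 + z(-3)) + 1)² = -77 + 27*((3 + (-16*0 - 16*(-1)))*(-4 + (1 - 3)) + 1)² = -77 + 27*((3 + (-16*0 + 16))*(-4 - 2) + 1)² = -77 + 27*((3 + (0 + 16))*(-6) + 1)² = -77 + 27*((3 + 16)*(-6) + 1)² = -77 + 27*(19*(-6) + 1)² = -77 + 27*(-114 + 1)² = -77 + 27*(-113)² = -77 + 27*12769 = -77 + 344763 = 344686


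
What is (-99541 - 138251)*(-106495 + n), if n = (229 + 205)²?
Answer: -19465890912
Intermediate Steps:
n = 188356 (n = 434² = 188356)
(-99541 - 138251)*(-106495 + n) = (-99541 - 138251)*(-106495 + 188356) = -237792*81861 = -19465890912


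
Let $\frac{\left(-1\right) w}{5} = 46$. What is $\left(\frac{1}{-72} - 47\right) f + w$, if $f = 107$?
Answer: $- \frac{378755}{72} \approx -5260.5$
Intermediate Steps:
$w = -230$ ($w = \left(-5\right) 46 = -230$)
$\left(\frac{1}{-72} - 47\right) f + w = \left(\frac{1}{-72} - 47\right) 107 - 230 = \left(- \frac{1}{72} - 47\right) 107 - 230 = \left(- \frac{3385}{72}\right) 107 - 230 = - \frac{362195}{72} - 230 = - \frac{378755}{72}$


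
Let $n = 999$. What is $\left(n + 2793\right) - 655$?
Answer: $3137$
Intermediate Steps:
$\left(n + 2793\right) - 655 = \left(999 + 2793\right) - 655 = 3792 - 655 = 3137$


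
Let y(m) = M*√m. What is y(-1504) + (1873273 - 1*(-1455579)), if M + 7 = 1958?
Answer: 3328852 + 7804*I*√94 ≈ 3.3289e+6 + 75663.0*I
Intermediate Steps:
M = 1951 (M = -7 + 1958 = 1951)
y(m) = 1951*√m
y(-1504) + (1873273 - 1*(-1455579)) = 1951*√(-1504) + (1873273 - 1*(-1455579)) = 1951*(4*I*√94) + (1873273 + 1455579) = 7804*I*√94 + 3328852 = 3328852 + 7804*I*√94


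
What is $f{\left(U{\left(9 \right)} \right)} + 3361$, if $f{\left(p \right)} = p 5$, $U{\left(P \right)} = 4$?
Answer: $3381$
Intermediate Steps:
$f{\left(p \right)} = 5 p$
$f{\left(U{\left(9 \right)} \right)} + 3361 = 5 \cdot 4 + 3361 = 20 + 3361 = 3381$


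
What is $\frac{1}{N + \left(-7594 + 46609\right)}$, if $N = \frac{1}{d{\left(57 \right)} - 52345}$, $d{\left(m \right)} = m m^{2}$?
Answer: $\frac{132848}{5183064721} \approx 2.5631 \cdot 10^{-5}$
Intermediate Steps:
$d{\left(m \right)} = m^{3}$
$N = \frac{1}{132848}$ ($N = \frac{1}{57^{3} - 52345} = \frac{1}{185193 - 52345} = \frac{1}{132848} \approx 7.5274 \cdot 10^{-6}$)
$\frac{1}{N + \left(-7594 + 46609\right)} = \frac{1}{\frac{1}{132848} + \left(-7594 + 46609\right)} = \frac{1}{\frac{1}{132848} + 39015} = \frac{1}{\frac{5183064721}{132848}} = \frac{132848}{5183064721}$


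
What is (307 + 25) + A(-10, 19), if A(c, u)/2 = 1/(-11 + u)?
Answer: 1329/4 ≈ 332.25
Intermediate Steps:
A(c, u) = 2/(-11 + u)
(307 + 25) + A(-10, 19) = (307 + 25) + 2/(-11 + 19) = 332 + 2/8 = 332 + 2*(⅛) = 332 + ¼ = 1329/4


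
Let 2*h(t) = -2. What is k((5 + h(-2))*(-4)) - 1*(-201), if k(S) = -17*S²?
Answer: -4151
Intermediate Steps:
h(t) = -1 (h(t) = (½)*(-2) = -1)
k((5 + h(-2))*(-4)) - 1*(-201) = -17*16*(5 - 1)² - 1*(-201) = -17*(4*(-4))² + 201 = -17*(-16)² + 201 = -17*256 + 201 = -4352 + 201 = -4151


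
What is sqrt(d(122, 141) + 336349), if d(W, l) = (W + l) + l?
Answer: 3*sqrt(37417) ≈ 580.30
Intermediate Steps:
d(W, l) = W + 2*l
sqrt(d(122, 141) + 336349) = sqrt((122 + 2*141) + 336349) = sqrt((122 + 282) + 336349) = sqrt(404 + 336349) = sqrt(336753) = 3*sqrt(37417)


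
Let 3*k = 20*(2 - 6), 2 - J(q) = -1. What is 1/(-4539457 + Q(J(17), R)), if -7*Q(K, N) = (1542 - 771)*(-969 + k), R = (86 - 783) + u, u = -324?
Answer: -7/31008540 ≈ -2.2574e-7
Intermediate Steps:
R = -1021 (R = (86 - 783) - 324 = -697 - 324 = -1021)
J(q) = 3 (J(q) = 2 - 1*(-1) = 2 + 1 = 3)
k = -80/3 (k = (20*(2 - 6))/3 = (20*(-4))/3 = (⅓)*(-80) = -80/3 ≈ -26.667)
Q(K, N) = 767659/7 (Q(K, N) = -(1542 - 771)*(-969 - 80/3)/7 = -771*(-2987)/(7*3) = -⅐*(-767659) = 767659/7)
1/(-4539457 + Q(J(17), R)) = 1/(-4539457 + 767659/7) = 1/(-31008540/7) = -7/31008540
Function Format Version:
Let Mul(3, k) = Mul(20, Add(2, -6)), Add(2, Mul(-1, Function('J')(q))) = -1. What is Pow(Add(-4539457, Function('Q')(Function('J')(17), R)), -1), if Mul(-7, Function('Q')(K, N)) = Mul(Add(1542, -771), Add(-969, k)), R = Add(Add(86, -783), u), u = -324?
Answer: Rational(-7, 31008540) ≈ -2.2574e-7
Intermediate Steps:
R = -1021 (R = Add(Add(86, -783), -324) = Add(-697, -324) = -1021)
Function('J')(q) = 3 (Function('J')(q) = Add(2, Mul(-1, -1)) = Add(2, 1) = 3)
k = Rational(-80, 3) (k = Mul(Rational(1, 3), Mul(20, Add(2, -6))) = Mul(Rational(1, 3), Mul(20, -4)) = Mul(Rational(1, 3), -80) = Rational(-80, 3) ≈ -26.667)
Function('Q')(K, N) = Rational(767659, 7) (Function('Q')(K, N) = Mul(Rational(-1, 7), Mul(Add(1542, -771), Add(-969, Rational(-80, 3)))) = Mul(Rational(-1, 7), Mul(771, Rational(-2987, 3))) = Mul(Rational(-1, 7), -767659) = Rational(767659, 7))
Pow(Add(-4539457, Function('Q')(Function('J')(17), R)), -1) = Pow(Add(-4539457, Rational(767659, 7)), -1) = Pow(Rational(-31008540, 7), -1) = Rational(-7, 31008540)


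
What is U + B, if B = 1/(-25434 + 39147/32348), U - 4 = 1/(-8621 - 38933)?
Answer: 156488320348483/39122670331290 ≈ 3.9999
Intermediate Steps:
U = 190215/47554 (U = 4 + 1/(-8621 - 38933) = 4 + 1/(-47554) = 4 - 1/47554 = 190215/47554 ≈ 4.0000)
B = -32348/822699885 (B = 1/(-25434 + 39147*(1/32348)) = 1/(-25434 + 39147/32348) = 1/(-822699885/32348) = -32348/822699885 ≈ -3.9319e-5)
U + B = 190215/47554 - 32348/822699885 = 156488320348483/39122670331290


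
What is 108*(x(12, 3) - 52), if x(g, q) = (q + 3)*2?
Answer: -4320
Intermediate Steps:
x(g, q) = 6 + 2*q (x(g, q) = (3 + q)*2 = 6 + 2*q)
108*(x(12, 3) - 52) = 108*((6 + 2*3) - 52) = 108*((6 + 6) - 52) = 108*(12 - 52) = 108*(-40) = -4320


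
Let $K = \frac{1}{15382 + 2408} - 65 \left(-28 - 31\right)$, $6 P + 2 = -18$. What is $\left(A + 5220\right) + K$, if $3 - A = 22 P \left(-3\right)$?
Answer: $\frac{157228021}{17790} \approx 8838.0$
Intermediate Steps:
$P = - \frac{10}{3}$ ($P = - \frac{1}{3} + \frac{1}{6} \left(-18\right) = - \frac{1}{3} - 3 = - \frac{10}{3} \approx -3.3333$)
$A = -217$ ($A = 3 - 22 \left(- \frac{10}{3}\right) \left(-3\right) = 3 - \left(- \frac{220}{3}\right) \left(-3\right) = 3 - 220 = -217$)
$K = \frac{68224651}{17790}$ ($K = \frac{1}{17790} - 65 \left(-59\right) = \frac{1}{17790} - -3835 = \frac{1}{17790} + 3835 = \frac{68224651}{17790} \approx 3835.0$)
$\left(A + 5220\right) + K = \left(-217 + 5220\right) + \frac{68224651}{17790} = 5003 + \frac{68224651}{17790} = \frac{157228021}{17790}$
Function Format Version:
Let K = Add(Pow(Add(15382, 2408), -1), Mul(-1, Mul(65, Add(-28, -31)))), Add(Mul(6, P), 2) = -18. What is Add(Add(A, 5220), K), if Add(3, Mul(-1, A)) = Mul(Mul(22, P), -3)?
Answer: Rational(157228021, 17790) ≈ 8838.0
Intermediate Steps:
P = Rational(-10, 3) (P = Add(Rational(-1, 3), Mul(Rational(1, 6), -18)) = Add(Rational(-1, 3), -3) = Rational(-10, 3) ≈ -3.3333)
A = -217 (A = Add(3, Mul(-1, Mul(Mul(22, Rational(-10, 3)), -3))) = Add(3, Mul(-1, Mul(Rational(-220, 3), -3))) = Add(3, Mul(-1, 220)) = Add(3, -220) = -217)
K = Rational(68224651, 17790) (K = Add(Pow(17790, -1), Mul(-1, Mul(65, -59))) = Add(Rational(1, 17790), Mul(-1, -3835)) = Add(Rational(1, 17790), 3835) = Rational(68224651, 17790) ≈ 3835.0)
Add(Add(A, 5220), K) = Add(Add(-217, 5220), Rational(68224651, 17790)) = Add(5003, Rational(68224651, 17790)) = Rational(157228021, 17790)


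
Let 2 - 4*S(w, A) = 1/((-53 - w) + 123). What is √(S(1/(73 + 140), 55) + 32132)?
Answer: √28569424281313/29818 ≈ 179.26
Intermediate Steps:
S(w, A) = ½ - 1/(4*(70 - w)) (S(w, A) = ½ - 1/(4*((-53 - w) + 123)) = ½ - 1/(4*(70 - w)))
√(S(1/(73 + 140), 55) + 32132) = √((-139 + 2/(73 + 140))/(4*(-70 + 1/(73 + 140))) + 32132) = √((-139 + 2/213)/(4*(-70 + 1/213)) + 32132) = √((-139 + 2*(1/213))/(4*(-70 + 1/213)) + 32132) = √((-139 + 2/213)/(4*(-14909/213)) + 32132) = √((¼)*(-213/14909)*(-29605/213) + 32132) = √(29605/59636 + 32132) = √(1916253557/59636) = √28569424281313/29818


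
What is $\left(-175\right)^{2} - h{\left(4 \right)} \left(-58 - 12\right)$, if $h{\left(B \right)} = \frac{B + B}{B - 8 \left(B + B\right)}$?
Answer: $\frac{91847}{3} \approx 30616.0$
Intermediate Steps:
$h{\left(B \right)} = - \frac{2}{15}$ ($h{\left(B \right)} = \frac{2 B}{B - 8 \cdot 2 B} = \frac{2 B}{B - 16 B} = \frac{2 B}{\left(-15\right) B} = 2 B \left(- \frac{1}{15 B}\right) = - \frac{2}{15}$)
$\left(-175\right)^{2} - h{\left(4 \right)} \left(-58 - 12\right) = \left(-175\right)^{2} - - \frac{2 \left(-58 - 12\right)}{15} = 30625 - \left(- \frac{2}{15}\right) \left(-70\right) = 30625 - \frac{28}{3} = \frac{91847}{3}$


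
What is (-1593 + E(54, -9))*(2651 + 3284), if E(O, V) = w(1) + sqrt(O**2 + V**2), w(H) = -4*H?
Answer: -9478195 + 53415*sqrt(37) ≈ -9.1533e+6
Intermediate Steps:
E(O, V) = -4 + sqrt(O**2 + V**2) (E(O, V) = -4*1 + sqrt(O**2 + V**2) = -4 + sqrt(O**2 + V**2))
(-1593 + E(54, -9))*(2651 + 3284) = (-1593 + (-4 + sqrt(54**2 + (-9)**2)))*(2651 + 3284) = (-1593 + (-4 + sqrt(2916 + 81)))*5935 = (-1593 + (-4 + sqrt(2997)))*5935 = (-1593 + (-4 + 9*sqrt(37)))*5935 = (-1597 + 9*sqrt(37))*5935 = -9478195 + 53415*sqrt(37)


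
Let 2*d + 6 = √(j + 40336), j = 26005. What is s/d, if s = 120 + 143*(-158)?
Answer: -269688/66305 - 44948*√66341/66305 ≈ -178.67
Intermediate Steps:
d = -3 + √66341/2 (d = -3 + √(26005 + 40336)/2 = -3 + √66341/2 ≈ 125.78)
s = -22474 (s = 120 - 22594 = -22474)
s/d = -22474/(-3 + √66341/2)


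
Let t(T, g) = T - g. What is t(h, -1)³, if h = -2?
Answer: -1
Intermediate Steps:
t(h, -1)³ = (-2 - 1*(-1))³ = (-2 + 1)³ = (-1)³ = -1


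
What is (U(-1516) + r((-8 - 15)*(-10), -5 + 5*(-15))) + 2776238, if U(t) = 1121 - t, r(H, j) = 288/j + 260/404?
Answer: 1403330382/505 ≈ 2.7789e+6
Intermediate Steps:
r(H, j) = 65/101 + 288/j (r(H, j) = 288/j + 260*(1/404) = 288/j + 65/101 = 65/101 + 288/j)
(U(-1516) + r((-8 - 15)*(-10), -5 + 5*(-15))) + 2776238 = ((1121 - 1*(-1516)) + (65/101 + 288/(-5 + 5*(-15)))) + 2776238 = ((1121 + 1516) + (65/101 + 288/(-5 - 75))) + 2776238 = (2637 + (65/101 + 288/(-80))) + 2776238 = (2637 + (65/101 + 288*(-1/80))) + 2776238 = (2637 + (65/101 - 18/5)) + 2776238 = (2637 - 1493/505) + 2776238 = 1330192/505 + 2776238 = 1403330382/505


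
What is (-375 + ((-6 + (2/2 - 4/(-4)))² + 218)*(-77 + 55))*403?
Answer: -2225769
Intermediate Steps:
(-375 + ((-6 + (2/2 - 4/(-4)))² + 218)*(-77 + 55))*403 = (-375 + ((-6 + (2*(½) - 4*(-¼)))² + 218)*(-22))*403 = (-375 + ((-6 + (1 + 1))² + 218)*(-22))*403 = (-375 + ((-6 + 2)² + 218)*(-22))*403 = (-375 + ((-4)² + 218)*(-22))*403 = (-375 + (16 + 218)*(-22))*403 = (-375 + 234*(-22))*403 = (-375 - 5148)*403 = -5523*403 = -2225769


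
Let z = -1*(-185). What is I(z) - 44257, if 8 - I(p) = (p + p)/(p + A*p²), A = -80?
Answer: -654840949/14799 ≈ -44249.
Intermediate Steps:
z = 185
I(p) = 8 - 2*p/(p - 80*p²) (I(p) = 8 - (p + p)/(p - 80*p²) = 8 - 2*p/(p - 80*p²))
I(z) - 44257 = 2*(-3 + 320*185)/(-1 + 80*185) - 44257 = 2*(-3 + 59200)/(-1 + 14800) - 44257 = 2*59197/14799 - 44257 = 2*(1/14799)*59197 - 44257 = 118394/14799 - 44257 = -654840949/14799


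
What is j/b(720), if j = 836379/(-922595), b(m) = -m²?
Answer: 30977/17713824000 ≈ 1.7487e-6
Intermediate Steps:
j = -836379/922595 (j = 836379*(-1/922595) = -836379/922595 ≈ -0.90655)
j/b(720) = -836379/(922595*((-1*720²))) = -836379/(922595*((-1*518400))) = -836379/922595/(-518400) = -836379/922595*(-1/518400) = 30977/17713824000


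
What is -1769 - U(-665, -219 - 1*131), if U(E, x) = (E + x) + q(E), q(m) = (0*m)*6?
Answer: -754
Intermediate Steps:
q(m) = 0 (q(m) = 0*6 = 0)
U(E, x) = E + x (U(E, x) = (E + x) + 0 = E + x)
-1769 - U(-665, -219 - 1*131) = -1769 - (-665 + (-219 - 1*131)) = -1769 - (-665 + (-219 - 131)) = -1769 - (-665 - 350) = -1769 - 1*(-1015) = -1769 + 1015 = -754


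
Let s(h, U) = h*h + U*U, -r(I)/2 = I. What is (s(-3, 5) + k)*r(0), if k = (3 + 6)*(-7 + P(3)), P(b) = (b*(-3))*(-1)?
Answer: 0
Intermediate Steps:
r(I) = -2*I
P(b) = 3*b (P(b) = -3*b*(-1) = 3*b)
k = 18 (k = (3 + 6)*(-7 + 3*3) = 9*(-7 + 9) = 9*2 = 18)
s(h, U) = U² + h² (s(h, U) = h² + U² = U² + h²)
(s(-3, 5) + k)*r(0) = ((5² + (-3)²) + 18)*(-2*0) = ((25 + 9) + 18)*0 = (34 + 18)*0 = 52*0 = 0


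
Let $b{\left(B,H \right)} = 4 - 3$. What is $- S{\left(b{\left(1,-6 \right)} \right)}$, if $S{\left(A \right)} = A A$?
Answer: $-1$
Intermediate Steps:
$b{\left(B,H \right)} = 1$
$S{\left(A \right)} = A^{2}$
$- S{\left(b{\left(1,-6 \right)} \right)} = - 1^{2} = \left(-1\right) 1 = -1$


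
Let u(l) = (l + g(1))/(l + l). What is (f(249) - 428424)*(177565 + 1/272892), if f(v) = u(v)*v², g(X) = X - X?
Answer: -12838386755497969/181928 ≈ -7.0569e+10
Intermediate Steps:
g(X) = 0
u(l) = ½ (u(l) = (l + 0)/(l + l) = l/((2*l)) = l*(1/(2*l)) = ½)
f(v) = v²/2
(f(249) - 428424)*(177565 + 1/272892) = ((½)*249² - 428424)*(177565 + 1/272892) = ((½)*62001 - 428424)*(177565 + 1/272892) = (62001/2 - 428424)*(48456067981/272892) = -794847/2*48456067981/272892 = -12838386755497969/181928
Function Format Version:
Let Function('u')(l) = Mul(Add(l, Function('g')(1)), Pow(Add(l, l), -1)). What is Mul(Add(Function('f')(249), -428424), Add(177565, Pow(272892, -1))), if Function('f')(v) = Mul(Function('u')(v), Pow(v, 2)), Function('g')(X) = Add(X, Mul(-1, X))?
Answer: Rational(-12838386755497969, 181928) ≈ -7.0569e+10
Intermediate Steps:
Function('g')(X) = 0
Function('u')(l) = Rational(1, 2) (Function('u')(l) = Mul(Add(l, 0), Pow(Add(l, l), -1)) = Mul(l, Pow(Mul(2, l), -1)) = Mul(l, Mul(Rational(1, 2), Pow(l, -1))) = Rational(1, 2))
Function('f')(v) = Mul(Rational(1, 2), Pow(v, 2))
Mul(Add(Function('f')(249), -428424), Add(177565, Pow(272892, -1))) = Mul(Add(Mul(Rational(1, 2), Pow(249, 2)), -428424), Add(177565, Pow(272892, -1))) = Mul(Add(Mul(Rational(1, 2), 62001), -428424), Add(177565, Rational(1, 272892))) = Mul(Add(Rational(62001, 2), -428424), Rational(48456067981, 272892)) = Mul(Rational(-794847, 2), Rational(48456067981, 272892)) = Rational(-12838386755497969, 181928)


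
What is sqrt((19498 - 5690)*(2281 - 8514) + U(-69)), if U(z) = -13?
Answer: I*sqrt(86065277) ≈ 9277.1*I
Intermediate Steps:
sqrt((19498 - 5690)*(2281 - 8514) + U(-69)) = sqrt((19498 - 5690)*(2281 - 8514) - 13) = sqrt(13808*(-6233) - 13) = sqrt(-86065264 - 13) = sqrt(-86065277) = I*sqrt(86065277)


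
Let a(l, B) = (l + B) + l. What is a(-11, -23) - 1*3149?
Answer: -3194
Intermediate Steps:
a(l, B) = B + 2*l (a(l, B) = (B + l) + l = B + 2*l)
a(-11, -23) - 1*3149 = (-23 + 2*(-11)) - 1*3149 = (-23 - 22) - 3149 = -45 - 3149 = -3194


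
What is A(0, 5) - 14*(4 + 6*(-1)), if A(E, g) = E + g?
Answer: 33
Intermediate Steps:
A(0, 5) - 14*(4 + 6*(-1)) = (0 + 5) - 14*(4 + 6*(-1)) = 5 - 14*(4 - 6) = 5 - 14*(-2) = 5 + 28 = 33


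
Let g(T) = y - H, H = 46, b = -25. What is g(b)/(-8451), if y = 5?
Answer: 41/8451 ≈ 0.0048515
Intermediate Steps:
g(T) = -41 (g(T) = 5 - 1*46 = 5 - 46 = -41)
g(b)/(-8451) = -41/(-8451) = -41*(-1/8451) = 41/8451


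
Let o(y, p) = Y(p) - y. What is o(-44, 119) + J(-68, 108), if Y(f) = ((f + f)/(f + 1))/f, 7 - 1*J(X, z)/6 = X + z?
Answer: -9239/60 ≈ -153.98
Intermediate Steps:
J(X, z) = 42 - 6*X - 6*z (J(X, z) = 42 - 6*(X + z) = 42 + (-6*X - 6*z) = 42 - 6*X - 6*z)
Y(f) = 2/(1 + f) (Y(f) = ((2*f)/(1 + f))/f = (2*f/(1 + f))/f = 2/(1 + f))
o(y, p) = -y + 2/(1 + p) (o(y, p) = 2/(1 + p) - y = -y + 2/(1 + p))
o(-44, 119) + J(-68, 108) = (2 - 1*(-44)*(1 + 119))/(1 + 119) + (42 - 6*(-68) - 6*108) = (2 - 1*(-44)*120)/120 + (42 + 408 - 648) = (2 + 5280)/120 - 198 = (1/120)*5282 - 198 = 2641/60 - 198 = -9239/60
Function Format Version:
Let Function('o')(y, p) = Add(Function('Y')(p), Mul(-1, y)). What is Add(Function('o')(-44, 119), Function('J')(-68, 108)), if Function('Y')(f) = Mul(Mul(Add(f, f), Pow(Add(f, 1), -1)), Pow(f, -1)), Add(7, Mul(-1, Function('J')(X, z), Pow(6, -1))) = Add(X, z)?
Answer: Rational(-9239, 60) ≈ -153.98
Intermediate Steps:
Function('J')(X, z) = Add(42, Mul(-6, X), Mul(-6, z)) (Function('J')(X, z) = Add(42, Mul(-6, Add(X, z))) = Add(42, Add(Mul(-6, X), Mul(-6, z))) = Add(42, Mul(-6, X), Mul(-6, z)))
Function('Y')(f) = Mul(2, Pow(Add(1, f), -1)) (Function('Y')(f) = Mul(Mul(Mul(2, f), Pow(Add(1, f), -1)), Pow(f, -1)) = Mul(Mul(2, f, Pow(Add(1, f), -1)), Pow(f, -1)) = Mul(2, Pow(Add(1, f), -1)))
Function('o')(y, p) = Add(Mul(-1, y), Mul(2, Pow(Add(1, p), -1))) (Function('o')(y, p) = Add(Mul(2, Pow(Add(1, p), -1)), Mul(-1, y)) = Add(Mul(-1, y), Mul(2, Pow(Add(1, p), -1))))
Add(Function('o')(-44, 119), Function('J')(-68, 108)) = Add(Mul(Pow(Add(1, 119), -1), Add(2, Mul(-1, -44, Add(1, 119)))), Add(42, Mul(-6, -68), Mul(-6, 108))) = Add(Mul(Pow(120, -1), Add(2, Mul(-1, -44, 120))), Add(42, 408, -648)) = Add(Mul(Rational(1, 120), Add(2, 5280)), -198) = Add(Mul(Rational(1, 120), 5282), -198) = Add(Rational(2641, 60), -198) = Rational(-9239, 60)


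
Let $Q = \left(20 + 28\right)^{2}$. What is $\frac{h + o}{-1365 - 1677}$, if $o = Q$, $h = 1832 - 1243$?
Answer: $- \frac{2893}{3042} \approx -0.95102$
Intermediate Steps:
$h = 589$ ($h = 1832 - 1243 = 589$)
$Q = 2304$ ($Q = 48^{2} = 2304$)
$o = 2304$
$\frac{h + o}{-1365 - 1677} = \frac{589 + 2304}{-1365 - 1677} = \frac{2893}{-3042} = 2893 \left(- \frac{1}{3042}\right) = - \frac{2893}{3042}$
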